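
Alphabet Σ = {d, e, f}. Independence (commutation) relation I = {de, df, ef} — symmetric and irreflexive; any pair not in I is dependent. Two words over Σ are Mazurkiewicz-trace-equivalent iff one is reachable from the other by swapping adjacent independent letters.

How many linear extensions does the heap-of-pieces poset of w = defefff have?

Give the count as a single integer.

105

#0=d has no predecessor
#1=e has no predecessor
#2=f has no predecessor
#3=e depends on [1:e]
#4=f depends on [2:f]
#5=f depends on [4:f]
#6=f depends on [5:f]
sources: [0:d, 1:e, 2:f]
N(rest) = Σ N(rest − s) over sources s of rest; N(one piece) = 1:
  size 1 → [0]=1  [3]=1  [6]=1
  size 2 → [0,3]=2  [0,6]=2  [1,3]=1  [3,6]=2  [5,6]=1
  size 3 → [0,1,3]=3  [0,3,6]=6  [0,5,6]=3  [1,3,6]=3  [3,5,6]=3  [4,5,6]=1
  size 4 → [0,1,3,6]=12  [0,3,5,6]=12  [0,4,5,6]=4  [1,3,5,6]=6  [2,4,5,6]=1  [3,4,5,6]=4
  size 5 → [0,1,3,5,6]=30  [0,2,4,5,6]=5  [0,3,4,5,6]=20  [1,3,4,5,6]=10  [2,3,4,5,6]=5
  first=0(d) contributes 15
  first=1(e) contributes 30
  first=2(f) contributes 60
|[w]| = 105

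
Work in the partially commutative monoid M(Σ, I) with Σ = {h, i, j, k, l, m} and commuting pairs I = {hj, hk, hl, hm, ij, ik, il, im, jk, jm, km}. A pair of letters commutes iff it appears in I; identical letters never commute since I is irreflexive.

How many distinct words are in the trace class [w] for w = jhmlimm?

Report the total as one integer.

42

#0=j has no predecessor
#1=h has no predecessor
#2=m has no predecessor
#3=l depends on [0:j, 2:m]
#4=i depends on [1:h]
#5=m depends on [3:l]
#6=m depends on [5:m]
sources: [0:j, 1:h, 2:m]
N(rest) = Σ N(rest − s) over sources s of rest; N(one piece) = 1:
  size 1 → [4]=1  [6]=1
  size 2 → [1,4]=1  [4,6]=2  [5,6]=1
  size 3 → [1,4,6]=3  [3,5,6]=1  [4,5,6]=3
  size 4 → [0,3,5,6]=1  [1,4,5,6]=6  [2,3,5,6]=1  [3,4,5,6]=4
  size 5 → [0,2,3,5,6]=2  [0,3,4,5,6]=5  [1,3,4,5,6]=10  [2,3,4,5,6]=5
  first=0(j) contributes 15
  first=1(h) contributes 12
  first=2(m) contributes 15
|[w]| = 42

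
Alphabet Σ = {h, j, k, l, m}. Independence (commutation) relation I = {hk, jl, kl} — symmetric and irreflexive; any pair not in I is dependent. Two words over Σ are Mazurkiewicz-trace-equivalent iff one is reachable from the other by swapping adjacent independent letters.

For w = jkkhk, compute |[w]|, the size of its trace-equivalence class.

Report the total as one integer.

4

#0=j has no predecessor
#1=k depends on [0:j]
#2=k depends on [1:k]
#3=h depends on [0:j]
#4=k depends on [2:k]
sources: [0:j]
N(rest) = Σ N(rest − s) over sources s of rest; N(one piece) = 1:
  size 1 → [3]=1  [4]=1
  size 2 → [2,4]=1  [3,4]=2
  size 3 → [1,2,4]=1  [2,3,4]=3
  first=0(j) contributes 4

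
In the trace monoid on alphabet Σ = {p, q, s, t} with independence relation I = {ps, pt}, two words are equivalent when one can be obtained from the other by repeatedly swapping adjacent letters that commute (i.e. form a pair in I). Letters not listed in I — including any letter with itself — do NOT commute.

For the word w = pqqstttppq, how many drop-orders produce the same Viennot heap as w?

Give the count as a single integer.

drop 0:p onto floor
drop 1:q onto {0:p}
drop 2:q onto {1:q}
drop 3:s onto {2:q}
drop 4:t onto {3:s}
drop 5:t onto {4:t}
drop 6:t onto {5:t}
drop 7:p onto {2:q}
drop 8:p onto {7:p}
drop 9:q onto {6:t, 8:p}
ground layer = {0:p}
drop-orders for the pieces not yet dropped (sum over which currently-grounded one goes next):
  1 to go: {9} 1
  2 to go: {6,9} 1  {8,9} 1
  3 to go: {5,6,9} 1  {6,8,9} 2  {7,8,9} 1
  4 to go: {4,5,6,9} 1  {5,6,8,9} 3  {6,7,8,9} 3
  5 to go: {3,4,5,6,9} 1  {4,5,6,8,9} 4  {5,6,7,8,9} 6
  6 to go: {3,4,5,6,8,9} 5  {4,5,6,7,8,9} 10
  7 to go: {3,4,5,6,7,8,9} 15
  8 to go: {2,3,4,5,6,7,8,9} 15
  if 0:p drops first: 15 orders

15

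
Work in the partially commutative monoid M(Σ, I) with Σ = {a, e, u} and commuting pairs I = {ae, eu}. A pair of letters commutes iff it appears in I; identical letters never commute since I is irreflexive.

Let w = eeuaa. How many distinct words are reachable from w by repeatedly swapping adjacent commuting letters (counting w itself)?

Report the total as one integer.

drop 0:e onto floor
drop 1:e onto {0:e}
drop 2:u onto floor
drop 3:a onto {2:u}
drop 4:a onto {3:a}
ground layer = {0:e, 2:u}
drop-orders for the pieces not yet dropped (sum over which currently-grounded one goes next):
  1 to go: {1} 1  {4} 1
  2 to go: {0,1} 1  {1,4} 2  {3,4} 1
  3 to go: {0,1,4} 3  {1,3,4} 3  {2,3,4} 1
  if 0:e drops first: 4 orders
  if 2:u drops first: 6 orders
heap linearizations: 10

10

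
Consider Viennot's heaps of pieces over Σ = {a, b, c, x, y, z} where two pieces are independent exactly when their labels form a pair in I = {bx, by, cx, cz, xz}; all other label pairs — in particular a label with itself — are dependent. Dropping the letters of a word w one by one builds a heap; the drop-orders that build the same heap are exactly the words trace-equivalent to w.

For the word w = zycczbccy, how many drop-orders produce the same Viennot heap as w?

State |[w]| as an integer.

3

drop 0:z onto floor
drop 1:y onto {0:z}
drop 2:c onto {1:y}
drop 3:c onto {2:c}
drop 4:z onto {1:y}
drop 5:b onto {3:c, 4:z}
drop 6:c onto {5:b}
drop 7:c onto {6:c}
drop 8:y onto {7:c}
ground layer = {0:z}
drop-orders for the pieces not yet dropped (sum over which currently-grounded one goes next):
  1 to go: {8} 1
  2 to go: {7,8} 1
  3 to go: {6,7,8} 1
  4 to go: {5,6,7,8} 1
  5 to go: {3,5,6,7,8} 1  {4,5,6,7,8} 1
  6 to go: {2,3,5,6,7,8} 1  {3,4,5,6,7,8} 2
  7 to go: {2,3,4,5,6,7,8} 3
  if 0:z drops first: 3 orders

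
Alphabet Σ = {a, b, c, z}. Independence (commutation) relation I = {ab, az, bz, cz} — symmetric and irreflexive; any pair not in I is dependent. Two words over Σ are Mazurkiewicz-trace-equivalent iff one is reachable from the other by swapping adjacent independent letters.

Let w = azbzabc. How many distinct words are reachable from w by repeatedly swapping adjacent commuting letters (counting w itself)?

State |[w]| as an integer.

126

0(a) covers ∅
1(z) covers ∅
2(b) covers ∅
3(z) covers 1:z
4(a) covers 0:a
5(b) covers 2:b
6(c) covers 4:a, 5:b
floor of heap: 0:a, 1:z, 2:b
completions by unplaced set U, small U first (add the entries for U minus each lowest piece of U):
  |U|=1: {3}:1  {6}:1
  |U|=2: {1,3}:1  {3,6}:2  {4,6}:1  {5,6}:1
  |U|=3: {0,4,6}:1  {1,3,6}:3  {2,5,6}:1  {3,4,6}:3  {3,5,6}:3  {4,5,6}:2
  |U|=4: {0,3,4,6}:4  {0,4,5,6}:3  {1,3,4,6}:6  {1,3,5,6}:6  {2,3,5,6}:4  {2,4,5,6}:3  {3,4,5,6}:8
  |U|=5: {0,1,3,4,6}:10  {0,2,4,5,6}:6  {0,3,4,5,6}:15  {1,2,3,5,6}:10  {1,3,4,5,6}:20  {2,3,4,5,6}:15
  start at 0(a): 45
  start at 1(z): 36
  start at 2(b): 45
sum over floor = 126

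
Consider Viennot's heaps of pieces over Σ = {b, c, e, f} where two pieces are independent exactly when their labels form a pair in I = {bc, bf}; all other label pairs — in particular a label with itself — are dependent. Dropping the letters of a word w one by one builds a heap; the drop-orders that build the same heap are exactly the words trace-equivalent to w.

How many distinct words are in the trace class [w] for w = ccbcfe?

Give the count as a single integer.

5

0(c) covers ∅
1(c) covers 0:c
2(b) covers ∅
3(c) covers 1:c
4(f) covers 3:c
5(e) covers 2:b, 4:f
floor of heap: 0:c, 2:b
completions by unplaced set U, small U first (add the entries for U minus each lowest piece of U):
  |U|=1: {5}:1
  |U|=2: {2,5}:1  {4,5}:1
  |U|=3: {2,4,5}:2  {3,4,5}:1
  |U|=4: {1,3,4,5}:1  {2,3,4,5}:3
  start at 0(c): 4
  start at 2(b): 1
sum over floor = 5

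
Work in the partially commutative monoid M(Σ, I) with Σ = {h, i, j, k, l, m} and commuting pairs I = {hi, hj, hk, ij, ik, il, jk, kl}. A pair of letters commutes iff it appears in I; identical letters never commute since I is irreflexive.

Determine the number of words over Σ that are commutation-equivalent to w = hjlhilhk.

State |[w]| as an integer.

0(h) covers ∅
1(j) covers ∅
2(l) covers 0:h, 1:j
3(h) covers 2:l
4(i) covers ∅
5(l) covers 3:h
6(h) covers 5:l
7(k) covers ∅
floor of heap: 0:h, 1:j, 4:i, 7:k
completions by unplaced set U, small U first (add the entries for U minus each lowest piece of U):
  |U|=1: {4}:1  {6}:1  {7}:1
  |U|=2: {4,6}:2  {4,7}:2  {5,6}:1  {6,7}:2
  |U|=3: {3,5,6}:1  {4,5,6}:3  {4,6,7}:6  {5,6,7}:3
  |U|=4: {2,3,5,6}:1  {3,4,5,6}:4  {3,5,6,7}:4  {4,5,6,7}:12
  |U|=5: {0,2,3,5,6}:1  {1,2,3,5,6}:1  {2,3,4,5,6}:5  {2,3,5,6,7}:5  {3,4,5,6,7}:20
  |U|=6: {0,1,2,3,5,6}:2  {0,2,3,4,5,6}:6  {0,2,3,5,6,7}:6  {1,2,3,4,5,6}:6  {1,2,3,5,6,7}:6  {2,3,4,5,6,7}:30
  start at 0(h): 42
  start at 1(j): 42
  start at 4(i): 14
  start at 7(k): 14
sum over floor = 112

112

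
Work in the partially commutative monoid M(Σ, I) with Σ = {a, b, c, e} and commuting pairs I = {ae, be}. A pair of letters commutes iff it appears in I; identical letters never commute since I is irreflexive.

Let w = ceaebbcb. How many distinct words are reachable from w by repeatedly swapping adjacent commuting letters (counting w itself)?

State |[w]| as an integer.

#0=c has no predecessor
#1=e depends on [0:c]
#2=a depends on [0:c]
#3=e depends on [1:e]
#4=b depends on [2:a]
#5=b depends on [4:b]
#6=c depends on [3:e, 5:b]
#7=b depends on [6:c]
sources: [0:c]
N(rest) = Σ N(rest − s) over sources s of rest; N(one piece) = 1:
  size 1 → [7]=1
  size 2 → [6,7]=1
  size 3 → [3,6,7]=1  [5,6,7]=1
  size 4 → [1,3,6,7]=1  [3,5,6,7]=2  [4,5,6,7]=1
  size 5 → [1,3,5,6,7]=3  [2,4,5,6,7]=1  [3,4,5,6,7]=3
  size 6 → [1,3,4,5,6,7]=6  [2,3,4,5,6,7]=4
  first=0(c) contributes 10

10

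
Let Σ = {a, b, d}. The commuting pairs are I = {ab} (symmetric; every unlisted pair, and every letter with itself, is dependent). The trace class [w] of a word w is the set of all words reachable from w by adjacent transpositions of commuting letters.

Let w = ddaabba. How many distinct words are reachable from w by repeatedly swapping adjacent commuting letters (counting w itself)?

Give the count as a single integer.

0(d) covers ∅
1(d) covers 0:d
2(a) covers 1:d
3(a) covers 2:a
4(b) covers 1:d
5(b) covers 4:b
6(a) covers 3:a
floor of heap: 0:d
completions by unplaced set U, small U first (add the entries for U minus each lowest piece of U):
  |U|=1: {5}:1  {6}:1
  |U|=2: {3,6}:1  {4,5}:1  {5,6}:2
  |U|=3: {2,3,6}:1  {3,5,6}:3  {4,5,6}:3
  |U|=4: {2,3,5,6}:4  {3,4,5,6}:6
  |U|=5: {2,3,4,5,6}:10
  start at 0(d): 10

10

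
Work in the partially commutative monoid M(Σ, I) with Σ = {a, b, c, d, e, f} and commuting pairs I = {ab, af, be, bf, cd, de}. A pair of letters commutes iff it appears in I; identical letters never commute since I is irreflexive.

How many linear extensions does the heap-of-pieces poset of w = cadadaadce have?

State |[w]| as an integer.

3

#0=c has no predecessor
#1=a depends on [0:c]
#2=d depends on [1:a]
#3=a depends on [2:d]
#4=d depends on [3:a]
#5=a depends on [4:d]
#6=a depends on [5:a]
#7=d depends on [6:a]
#8=c depends on [6:a]
#9=e depends on [8:c]
sources: [0:c]
N(rest) = Σ N(rest − s) over sources s of rest; N(one piece) = 1:
  size 1 → [7]=1  [9]=1
  size 2 → [7,9]=2  [8,9]=1
  size 3 → [7,8,9]=3
  size 4 → [6,7,8,9]=3
  size 5 → [5,6,7,8,9]=3
  size 6 → [4,5,6,7,8,9]=3
  size 7 → [3,4,5,6,7,8,9]=3
  size 8 → [2,3,4,5,6,7,8,9]=3
  first=0(c) contributes 3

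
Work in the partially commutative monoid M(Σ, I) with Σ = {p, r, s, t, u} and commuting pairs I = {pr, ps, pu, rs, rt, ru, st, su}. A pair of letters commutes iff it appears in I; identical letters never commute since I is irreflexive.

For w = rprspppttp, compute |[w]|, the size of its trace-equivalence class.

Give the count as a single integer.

360

piece 0:r — minimal
piece 1:p — minimal
piece 2:r rests on {0:r}
piece 3:s — minimal
piece 4:p rests on {1:p}
piece 5:p rests on {4:p}
piece 6:p rests on {5:p}
piece 7:t rests on {6:p}
piece 8:t rests on {7:t}
piece 9:p rests on {8:t}
minimal pieces: {0:r, 1:p, 3:s}
ways to finish when only these pieces remain (= sum over removing one remaining piece with nothing left below it):
  1 left: {2}→1  {3}→1  {9}→1
  2 left: {0,2}→1  {2,3}→2  {2,9}→2  {3,9}→2  {8,9}→1
  3 left: {0,2,3}→3  {0,2,9}→3  {2,3,9}→6  {2,8,9}→3  {3,8,9}→3  {7,8,9}→1
  4 left: {0,2,3,9}→12  {0,2,8,9}→6  {2,3,8,9}→12  {2,7,8,9}→4  {3,7,8,9}→4  {6,7,8,9}→1
  5 left: {0,2,3,8,9}→30  {0,2,7,8,9}→10  {2,3,7,8,9}→20  {2,6,7,8,9}→5  {3,6,7,8,9}→5  {5,6,7,8,9}→1
  6 left: {0,2,3,7,8,9}→60  {0,2,6,7,8,9}→15  {2,3,6,7,8,9}→30  {2,5,6,7,8,9}→6  {3,5,6,7,8,9}→6  {4,5,6,7,8,9}→1
  7 left: {0,2,3,6,7,8,9}→105  {0,2,5,6,7,8,9}→21  {1,4,5,6,7,8,9}→1  {2,3,5,6,7,8,9}→42  {2,4,5,6,7,8,9}→7  {3,4,5,6,7,8,9}→7
  8 left: {0,2,3,5,6,7,8,9}→168  {0,2,4,5,6,7,8,9}→28  {1,2,4,5,6,7,8,9}→8  {1,3,4,5,6,7,8,9}→8  {2,3,4,5,6,7,8,9}→56
  placing 0:r first → 72 extensions
  placing 1:p first → 252 extensions
  placing 3:s first → 36 extensions
total linear extensions = 360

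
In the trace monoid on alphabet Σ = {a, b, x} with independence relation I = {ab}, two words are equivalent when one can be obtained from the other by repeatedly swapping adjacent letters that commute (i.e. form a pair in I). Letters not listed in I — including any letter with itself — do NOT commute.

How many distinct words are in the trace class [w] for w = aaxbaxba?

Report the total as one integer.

drop 0:a onto floor
drop 1:a onto {0:a}
drop 2:x onto {1:a}
drop 3:b onto {2:x}
drop 4:a onto {2:x}
drop 5:x onto {3:b, 4:a}
drop 6:b onto {5:x}
drop 7:a onto {5:x}
ground layer = {0:a}
drop-orders for the pieces not yet dropped (sum over which currently-grounded one goes next):
  1 to go: {6} 1  {7} 1
  2 to go: {6,7} 2
  3 to go: {5,6,7} 2
  4 to go: {3,5,6,7} 2  {4,5,6,7} 2
  5 to go: {3,4,5,6,7} 4
  6 to go: {2,3,4,5,6,7} 4
  if 0:a drops first: 4 orders

4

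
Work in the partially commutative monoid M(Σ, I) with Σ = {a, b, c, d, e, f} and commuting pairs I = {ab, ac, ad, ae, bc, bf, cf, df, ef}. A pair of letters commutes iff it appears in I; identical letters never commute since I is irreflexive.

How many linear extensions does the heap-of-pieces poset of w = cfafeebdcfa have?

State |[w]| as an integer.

462

drop 0:c onto floor
drop 1:f onto floor
drop 2:a onto {1:f}
drop 3:f onto {2:a}
drop 4:e onto {0:c}
drop 5:e onto {4:e}
drop 6:b onto {5:e}
drop 7:d onto {6:b}
drop 8:c onto {7:d}
drop 9:f onto {3:f}
drop 10:a onto {9:f}
ground layer = {0:c, 1:f}
drop-orders for the pieces not yet dropped (sum over which currently-grounded one goes next):
  1 to go: {8} 1  {10} 1
  2 to go: {7,8} 1  {8,10} 2  {9,10} 1
  3 to go: {3,9,10} 1  {6,7,8} 1  {7,8,10} 3  {8,9,10} 3
  4 to go: {2,3,9,10} 1  {3,8,9,10} 4  {5,6,7,8} 1  {6,7,8,10} 4  {7,8,9,10} 6
  5 to go: {1,2,3,9,10} 1  {2,3,8,9,10} 5  {3,7,8,9,10} 10  {4,5,6,7,8} 1  {5,6,7,8,10} 5  {6,7,8,9,10} 10
  6 to go: {0,4,5,6,7,8} 1  {1,2,3,8,9,10} 6  {2,3,7,8,9,10} 15  {3,6,7,8,9,10} 20  {4,5,6,7,8,10} 6  {5,6,7,8,9,10} 15
  7 to go: {0,4,5,6,7,8,10} 7  {1,2,3,7,8,9,10} 21  {2,3,6,7,8,9,10} 35  {3,5,6,7,8,9,10} 35  {4,5,6,7,8,9,10} 21
  8 to go: {0,4,5,6,7,8,9,10} 28  {1,2,3,6,7,8,9,10} 56  {2,3,5,6,7,8,9,10} 70  {3,4,5,6,7,8,9,10} 56
  9 to go: {0,3,4,5,6,7,8,9,10} 84  {1,2,3,5,6,7,8,9,10} 126  {2,3,4,5,6,7,8,9,10} 126
  if 0:c drops first: 252 orders
  if 1:f drops first: 210 orders
heap linearizations: 462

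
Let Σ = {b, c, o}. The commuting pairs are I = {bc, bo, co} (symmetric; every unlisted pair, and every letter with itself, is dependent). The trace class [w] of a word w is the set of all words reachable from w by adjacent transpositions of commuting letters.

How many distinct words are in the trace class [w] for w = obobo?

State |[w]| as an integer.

0(o) covers ∅
1(b) covers ∅
2(o) covers 0:o
3(b) covers 1:b
4(o) covers 2:o
floor of heap: 0:o, 1:b
completions by unplaced set U, small U first (add the entries for U minus each lowest piece of U):
  |U|=1: {3}:1  {4}:1
  |U|=2: {1,3}:1  {2,4}:1  {3,4}:2
  |U|=3: {0,2,4}:1  {1,3,4}:3  {2,3,4}:3
  start at 0(o): 6
  start at 1(b): 4
sum over floor = 10

10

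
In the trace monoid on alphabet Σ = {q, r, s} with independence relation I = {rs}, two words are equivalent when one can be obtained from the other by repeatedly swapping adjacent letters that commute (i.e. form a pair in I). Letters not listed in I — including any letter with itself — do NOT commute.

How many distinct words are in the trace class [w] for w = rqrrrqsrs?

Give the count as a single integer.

3

0(r) covers ∅
1(q) covers 0:r
2(r) covers 1:q
3(r) covers 2:r
4(r) covers 3:r
5(q) covers 4:r
6(s) covers 5:q
7(r) covers 5:q
8(s) covers 6:s
floor of heap: 0:r
completions by unplaced set U, small U first (add the entries for U minus each lowest piece of U):
  |U|=1: {7}:1  {8}:1
  |U|=2: {6,8}:1  {7,8}:2
  |U|=3: {6,7,8}:3
  |U|=4: {5,6,7,8}:3
  |U|=5: {4,5,6,7,8}:3
  |U|=6: {3,4,5,6,7,8}:3
  |U|=7: {2,3,4,5,6,7,8}:3
  start at 0(r): 3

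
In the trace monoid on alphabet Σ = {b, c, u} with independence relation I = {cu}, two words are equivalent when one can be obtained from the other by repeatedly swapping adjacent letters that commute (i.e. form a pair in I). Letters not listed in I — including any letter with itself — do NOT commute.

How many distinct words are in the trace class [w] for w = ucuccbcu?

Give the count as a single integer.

20

piece 0:u — minimal
piece 1:c — minimal
piece 2:u rests on {0:u}
piece 3:c rests on {1:c}
piece 4:c rests on {3:c}
piece 5:b rests on {2:u, 4:c}
piece 6:c rests on {5:b}
piece 7:u rests on {5:b}
minimal pieces: {0:u, 1:c}
ways to finish when only these pieces remain (= sum over removing one remaining piece with nothing left below it):
  1 left: {6}→1  {7}→1
  2 left: {6,7}→2
  3 left: {5,6,7}→2
  4 left: {2,5,6,7}→2  {4,5,6,7}→2
  5 left: {0,2,5,6,7}→2  {2,4,5,6,7}→4  {3,4,5,6,7}→2
  6 left: {0,2,4,5,6,7}→6  {1,3,4,5,6,7}→2  {2,3,4,5,6,7}→6
  placing 0:u first → 8 extensions
  placing 1:c first → 12 extensions
total linear extensions = 20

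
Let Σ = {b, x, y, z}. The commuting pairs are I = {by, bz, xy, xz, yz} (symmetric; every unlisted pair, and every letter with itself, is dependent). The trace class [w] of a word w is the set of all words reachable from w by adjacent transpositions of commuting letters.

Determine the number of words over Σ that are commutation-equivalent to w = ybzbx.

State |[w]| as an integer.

#0=y has no predecessor
#1=b has no predecessor
#2=z has no predecessor
#3=b depends on [1:b]
#4=x depends on [3:b]
sources: [0:y, 1:b, 2:z]
N(rest) = Σ N(rest − s) over sources s of rest; N(one piece) = 1:
  size 1 → [0]=1  [2]=1  [4]=1
  size 2 → [0,2]=2  [0,4]=2  [2,4]=2  [3,4]=1
  size 3 → [0,2,4]=6  [0,3,4]=3  [1,3,4]=1  [2,3,4]=3
  first=0(y) contributes 4
  first=1(b) contributes 12
  first=2(z) contributes 4
|[w]| = 20

20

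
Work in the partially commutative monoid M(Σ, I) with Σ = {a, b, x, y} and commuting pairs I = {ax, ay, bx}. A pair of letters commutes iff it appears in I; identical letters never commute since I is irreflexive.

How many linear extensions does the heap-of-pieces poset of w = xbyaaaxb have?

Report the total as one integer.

44

piece 0:x — minimal
piece 1:b — minimal
piece 2:y rests on {0:x, 1:b}
piece 3:a rests on {1:b}
piece 4:a rests on {3:a}
piece 5:a rests on {4:a}
piece 6:x rests on {2:y}
piece 7:b rests on {2:y, 5:a}
minimal pieces: {0:x, 1:b}
ways to finish when only these pieces remain (= sum over removing one remaining piece with nothing left below it):
  1 left: {6}→1  {7}→1
  2 left: {5,7}→1  {6,7}→2
  3 left: {2,6,7}→2  {4,5,7}→1  {5,6,7}→3
  4 left: {0,2,6,7}→2  {2,5,6,7}→5  {3,4,5,7}→1  {4,5,6,7}→4
  5 left: {0,2,5,6,7}→7  {2,4,5,6,7}→9  {3,4,5,6,7}→5
  6 left: {0,2,4,5,6,7}→16  {2,3,4,5,6,7}→14
  placing 0:x first → 14 extensions
  placing 1:b first → 30 extensions
total linear extensions = 44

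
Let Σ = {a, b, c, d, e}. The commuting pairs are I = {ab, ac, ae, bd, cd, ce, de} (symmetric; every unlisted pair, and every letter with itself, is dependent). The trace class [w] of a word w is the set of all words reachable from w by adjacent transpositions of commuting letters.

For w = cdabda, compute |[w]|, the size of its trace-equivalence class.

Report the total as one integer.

0(c) covers ∅
1(d) covers ∅
2(a) covers 1:d
3(b) covers 0:c
4(d) covers 2:a
5(a) covers 4:d
floor of heap: 0:c, 1:d
completions by unplaced set U, small U first (add the entries for U minus each lowest piece of U):
  |U|=1: {3}:1  {5}:1
  |U|=2: {0,3}:1  {3,5}:2  {4,5}:1
  |U|=3: {0,3,5}:3  {2,4,5}:1  {3,4,5}:3
  |U|=4: {0,3,4,5}:6  {1,2,4,5}:1  {2,3,4,5}:4
  start at 0(c): 5
  start at 1(d): 10
sum over floor = 15

15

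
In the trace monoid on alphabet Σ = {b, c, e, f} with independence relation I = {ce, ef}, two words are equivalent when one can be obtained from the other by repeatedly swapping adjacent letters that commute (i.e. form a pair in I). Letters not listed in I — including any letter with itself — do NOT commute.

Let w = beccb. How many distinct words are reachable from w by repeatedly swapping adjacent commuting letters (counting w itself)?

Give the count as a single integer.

#0=b has no predecessor
#1=e depends on [0:b]
#2=c depends on [0:b]
#3=c depends on [2:c]
#4=b depends on [1:e, 3:c]
sources: [0:b]
N(rest) = Σ N(rest − s) over sources s of rest; N(one piece) = 1:
  size 1 → [4]=1
  size 2 → [1,4]=1  [3,4]=1
  size 3 → [1,3,4]=2  [2,3,4]=1
  first=0(b) contributes 3

3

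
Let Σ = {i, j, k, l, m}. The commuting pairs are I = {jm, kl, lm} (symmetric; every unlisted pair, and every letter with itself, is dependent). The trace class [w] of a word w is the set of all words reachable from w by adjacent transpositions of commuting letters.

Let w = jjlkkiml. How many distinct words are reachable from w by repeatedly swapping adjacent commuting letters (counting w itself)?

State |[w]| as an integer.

piece 0:j — minimal
piece 1:j rests on {0:j}
piece 2:l rests on {1:j}
piece 3:k rests on {1:j}
piece 4:k rests on {3:k}
piece 5:i rests on {2:l, 4:k}
piece 6:m rests on {5:i}
piece 7:l rests on {5:i}
minimal pieces: {0:j}
ways to finish when only these pieces remain (= sum over removing one remaining piece with nothing left below it):
  1 left: {6}→1  {7}→1
  2 left: {6,7}→2
  3 left: {5,6,7}→2
  4 left: {2,5,6,7}→2  {4,5,6,7}→2
  5 left: {2,4,5,6,7}→4  {3,4,5,6,7}→2
  6 left: {2,3,4,5,6,7}→6
  placing 0:j first → 6 extensions

6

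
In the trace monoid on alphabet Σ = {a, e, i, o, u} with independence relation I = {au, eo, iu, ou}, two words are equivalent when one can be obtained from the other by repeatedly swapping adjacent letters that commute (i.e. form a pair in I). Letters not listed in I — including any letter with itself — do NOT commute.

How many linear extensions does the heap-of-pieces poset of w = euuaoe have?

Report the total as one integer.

9

#0=e has no predecessor
#1=u depends on [0:e]
#2=u depends on [1:u]
#3=a depends on [0:e]
#4=o depends on [3:a]
#5=e depends on [2:u, 3:a]
sources: [0:e]
N(rest) = Σ N(rest − s) over sources s of rest; N(one piece) = 1:
  size 1 → [4]=1  [5]=1
  size 2 → [2,5]=1  [4,5]=2
  size 3 → [1,2,5]=1  [2,4,5]=3  [3,4,5]=2
  size 4 → [1,2,4,5]=4  [2,3,4,5]=5
  first=0(e) contributes 9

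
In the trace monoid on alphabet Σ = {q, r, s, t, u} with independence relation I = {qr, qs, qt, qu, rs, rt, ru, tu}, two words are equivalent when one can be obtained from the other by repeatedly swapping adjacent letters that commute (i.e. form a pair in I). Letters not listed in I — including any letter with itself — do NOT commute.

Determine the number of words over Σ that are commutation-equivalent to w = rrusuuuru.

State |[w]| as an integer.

84

drop 0:r onto floor
drop 1:r onto {0:r}
drop 2:u onto floor
drop 3:s onto {2:u}
drop 4:u onto {3:s}
drop 5:u onto {4:u}
drop 6:u onto {5:u}
drop 7:r onto {1:r}
drop 8:u onto {6:u}
ground layer = {0:r, 2:u}
drop-orders for the pieces not yet dropped (sum over which currently-grounded one goes next):
  1 to go: {7} 1  {8} 1
  2 to go: {1,7} 1  {6,8} 1  {7,8} 2
  3 to go: {0,1,7} 1  {1,7,8} 3  {5,6,8} 1  {6,7,8} 3
  4 to go: {0,1,7,8} 4  {1,6,7,8} 6  {4,5,6,8} 1  {5,6,7,8} 4
  5 to go: {0,1,6,7,8} 10  {1,5,6,7,8} 10  {3,4,5,6,8} 1  {4,5,6,7,8} 5
  6 to go: {0,1,5,6,7,8} 20  {1,4,5,6,7,8} 15  {2,3,4,5,6,8} 1  {3,4,5,6,7,8} 6
  7 to go: {0,1,4,5,6,7,8} 35  {1,3,4,5,6,7,8} 21  {2,3,4,5,6,7,8} 7
  if 0:r drops first: 28 orders
  if 2:u drops first: 56 orders
heap linearizations: 84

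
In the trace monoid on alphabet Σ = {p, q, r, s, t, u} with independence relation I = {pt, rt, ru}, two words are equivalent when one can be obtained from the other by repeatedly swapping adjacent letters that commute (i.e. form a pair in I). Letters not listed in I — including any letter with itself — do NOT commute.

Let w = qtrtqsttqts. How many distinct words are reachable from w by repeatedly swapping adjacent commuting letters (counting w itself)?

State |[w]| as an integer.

3

0(q) covers ∅
1(t) covers 0:q
2(r) covers 0:q
3(t) covers 1:t
4(q) covers 2:r, 3:t
5(s) covers 4:q
6(t) covers 5:s
7(t) covers 6:t
8(q) covers 7:t
9(t) covers 8:q
10(s) covers 9:t
floor of heap: 0:q
completions by unplaced set U, small U first (add the entries for U minus each lowest piece of U):
  |U|=1: {10}:1
  |U|=2: {9,10}:1
  |U|=3: {8,9,10}:1
  |U|=4: {7,8,9,10}:1
  |U|=5: {6,7,8,9,10}:1
  |U|=6: {5,6,7,8,9,10}:1
  |U|=7: {4,5,6,7,8,9,10}:1
  |U|=8: {2,4,5,6,7,8,9,10}:1  {3,4,5,6,7,8,9,10}:1
  |U|=9: {1,3,4,5,6,7,8,9,10}:1  {2,3,4,5,6,7,8,9,10}:2
  start at 0(q): 3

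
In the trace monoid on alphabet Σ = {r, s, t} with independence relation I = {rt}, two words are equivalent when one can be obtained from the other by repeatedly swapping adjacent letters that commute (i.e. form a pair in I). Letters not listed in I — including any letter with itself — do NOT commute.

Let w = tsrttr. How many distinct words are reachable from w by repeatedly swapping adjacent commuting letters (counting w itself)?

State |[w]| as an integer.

piece 0:t — minimal
piece 1:s rests on {0:t}
piece 2:r rests on {1:s}
piece 3:t rests on {1:s}
piece 4:t rests on {3:t}
piece 5:r rests on {2:r}
minimal pieces: {0:t}
ways to finish when only these pieces remain (= sum over removing one remaining piece with nothing left below it):
  1 left: {4}→1  {5}→1
  2 left: {2,5}→1  {3,4}→1  {4,5}→2
  3 left: {2,4,5}→3  {3,4,5}→3
  4 left: {2,3,4,5}→6
  placing 0:t first → 6 extensions

6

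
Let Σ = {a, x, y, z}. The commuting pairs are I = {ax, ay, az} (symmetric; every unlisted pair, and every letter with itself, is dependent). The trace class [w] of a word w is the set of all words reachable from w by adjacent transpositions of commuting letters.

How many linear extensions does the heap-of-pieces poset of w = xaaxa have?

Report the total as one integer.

10

drop 0:x onto floor
drop 1:a onto floor
drop 2:a onto {1:a}
drop 3:x onto {0:x}
drop 4:a onto {2:a}
ground layer = {0:x, 1:a}
drop-orders for the pieces not yet dropped (sum over which currently-grounded one goes next):
  1 to go: {3} 1  {4} 1
  2 to go: {0,3} 1  {2,4} 1  {3,4} 2
  3 to go: {0,3,4} 3  {1,2,4} 1  {2,3,4} 3
  if 0:x drops first: 4 orders
  if 1:a drops first: 6 orders
heap linearizations: 10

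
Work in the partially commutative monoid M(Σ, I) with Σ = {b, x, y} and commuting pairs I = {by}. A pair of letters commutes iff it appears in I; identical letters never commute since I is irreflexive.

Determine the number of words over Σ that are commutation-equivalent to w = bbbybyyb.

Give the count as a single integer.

drop 0:b onto floor
drop 1:b onto {0:b}
drop 2:b onto {1:b}
drop 3:y onto floor
drop 4:b onto {2:b}
drop 5:y onto {3:y}
drop 6:y onto {5:y}
drop 7:b onto {4:b}
ground layer = {0:b, 3:y}
drop-orders for the pieces not yet dropped (sum over which currently-grounded one goes next):
  1 to go: {6} 1  {7} 1
  2 to go: {4,7} 1  {5,6} 1  {6,7} 2
  3 to go: {2,4,7} 1  {3,5,6} 1  {4,6,7} 3  {5,6,7} 3
  4 to go: {1,2,4,7} 1  {2,4,6,7} 4  {3,5,6,7} 4  {4,5,6,7} 6
  5 to go: {0,1,2,4,7} 1  {1,2,4,6,7} 5  {2,4,5,6,7} 10  {3,4,5,6,7} 10
  6 to go: {0,1,2,4,6,7} 6  {1,2,4,5,6,7} 15  {2,3,4,5,6,7} 20
  if 0:b drops first: 35 orders
  if 3:y drops first: 21 orders
heap linearizations: 56

56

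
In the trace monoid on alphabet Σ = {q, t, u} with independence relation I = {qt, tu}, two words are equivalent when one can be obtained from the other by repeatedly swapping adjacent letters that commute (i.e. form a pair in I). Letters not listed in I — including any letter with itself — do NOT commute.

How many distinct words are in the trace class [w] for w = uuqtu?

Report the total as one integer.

5

0(u) covers ∅
1(u) covers 0:u
2(q) covers 1:u
3(t) covers ∅
4(u) covers 2:q
floor of heap: 0:u, 3:t
completions by unplaced set U, small U first (add the entries for U minus each lowest piece of U):
  |U|=1: {3}:1  {4}:1
  |U|=2: {2,4}:1  {3,4}:2
  |U|=3: {1,2,4}:1  {2,3,4}:3
  start at 0(u): 4
  start at 3(t): 1
sum over floor = 5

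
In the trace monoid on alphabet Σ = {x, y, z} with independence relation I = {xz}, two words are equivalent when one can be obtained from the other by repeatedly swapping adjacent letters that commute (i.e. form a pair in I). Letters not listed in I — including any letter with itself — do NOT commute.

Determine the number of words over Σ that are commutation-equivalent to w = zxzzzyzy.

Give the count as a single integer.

5

drop 0:z onto floor
drop 1:x onto floor
drop 2:z onto {0:z}
drop 3:z onto {2:z}
drop 4:z onto {3:z}
drop 5:y onto {1:x, 4:z}
drop 6:z onto {5:y}
drop 7:y onto {6:z}
ground layer = {0:z, 1:x}
drop-orders for the pieces not yet dropped (sum over which currently-grounded one goes next):
  1 to go: {7} 1
  2 to go: {6,7} 1
  3 to go: {5,6,7} 1
  4 to go: {1,5,6,7} 1  {4,5,6,7} 1
  5 to go: {1,4,5,6,7} 2  {3,4,5,6,7} 1
  6 to go: {1,3,4,5,6,7} 3  {2,3,4,5,6,7} 1
  if 0:z drops first: 4 orders
  if 1:x drops first: 1 orders
heap linearizations: 5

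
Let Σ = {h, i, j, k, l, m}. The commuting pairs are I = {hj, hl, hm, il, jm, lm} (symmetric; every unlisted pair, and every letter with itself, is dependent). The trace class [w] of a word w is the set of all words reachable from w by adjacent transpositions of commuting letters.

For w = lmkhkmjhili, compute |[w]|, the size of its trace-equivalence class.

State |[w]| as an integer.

48

0(l) covers ∅
1(m) covers ∅
2(k) covers 0:l, 1:m
3(h) covers 2:k
4(k) covers 3:h
5(m) covers 4:k
6(j) covers 4:k
7(h) covers 4:k
8(i) covers 5:m, 6:j, 7:h
9(l) covers 6:j
10(i) covers 8:i
floor of heap: 0:l, 1:m
completions by unplaced set U, small U first (add the entries for U minus each lowest piece of U):
  |U|=1: {9}:1  {10}:1
  |U|=2: {8,10}:1  {9,10}:2
  |U|=3: {5,8,10}:1  {7,8,10}:1  {8,9,10}:3
  |U|=4: {5,7,8,10}:2  {5,8,9,10}:4  {6,8,9,10}:3  {7,8,9,10}:4
  |U|=5: {5,6,8,9,10}:7  {5,7,8,9,10}:10  {6,7,8,9,10}:7
  |U|=6: {5,6,7,8,9,10}:24
  |U|=7: {4,5,6,7,8,9,10}:24
  |U|=8: {3,4,5,6,7,8,9,10}:24
  |U|=9: {2,3,4,5,6,7,8,9,10}:24
  start at 0(l): 24
  start at 1(m): 24
sum over floor = 48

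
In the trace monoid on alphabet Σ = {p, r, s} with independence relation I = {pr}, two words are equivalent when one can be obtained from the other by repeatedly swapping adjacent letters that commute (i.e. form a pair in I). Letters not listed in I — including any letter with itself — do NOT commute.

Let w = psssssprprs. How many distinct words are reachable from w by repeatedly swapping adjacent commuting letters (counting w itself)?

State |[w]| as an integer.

piece 0:p — minimal
piece 1:s rests on {0:p}
piece 2:s rests on {1:s}
piece 3:s rests on {2:s}
piece 4:s rests on {3:s}
piece 5:s rests on {4:s}
piece 6:p rests on {5:s}
piece 7:r rests on {5:s}
piece 8:p rests on {6:p}
piece 9:r rests on {7:r}
piece 10:s rests on {8:p, 9:r}
minimal pieces: {0:p}
ways to finish when only these pieces remain (= sum over removing one remaining piece with nothing left below it):
  1 left: {10}→1
  2 left: {8,10}→1  {9,10}→1
  3 left: {6,8,10}→1  {7,9,10}→1  {8,9,10}→2
  4 left: {6,8,9,10}→3  {7,8,9,10}→3
  5 left: {6,7,8,9,10}→6
  6 left: {5,6,7,8,9,10}→6
  7 left: {4,5,6,7,8,9,10}→6
  8 left: {3,4,5,6,7,8,9,10}→6
  9 left: {2,3,4,5,6,7,8,9,10}→6
  placing 0:p first → 6 extensions

6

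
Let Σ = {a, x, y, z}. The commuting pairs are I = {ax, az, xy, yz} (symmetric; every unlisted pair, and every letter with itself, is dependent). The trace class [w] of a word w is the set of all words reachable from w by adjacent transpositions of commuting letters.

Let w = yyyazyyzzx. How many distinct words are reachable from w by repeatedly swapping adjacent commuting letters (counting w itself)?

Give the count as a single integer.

210

piece 0:y — minimal
piece 1:y rests on {0:y}
piece 2:y rests on {1:y}
piece 3:a rests on {2:y}
piece 4:z — minimal
piece 5:y rests on {3:a}
piece 6:y rests on {5:y}
piece 7:z rests on {4:z}
piece 8:z rests on {7:z}
piece 9:x rests on {8:z}
minimal pieces: {0:y, 4:z}
ways to finish when only these pieces remain (= sum over removing one remaining piece with nothing left below it):
  1 left: {6}→1  {9}→1
  2 left: {5,6}→1  {6,9}→2  {8,9}→1
  3 left: {3,5,6}→1  {5,6,9}→3  {6,8,9}→3  {7,8,9}→1
  4 left: {2,3,5,6}→1  {3,5,6,9}→4  {4,7,8,9}→1  {5,6,8,9}→6  {6,7,8,9}→4
  5 left: {1,2,3,5,6}→1  {2,3,5,6,9}→5  {3,5,6,8,9}→10  {4,6,7,8,9}→5  {5,6,7,8,9}→10
  6 left: {0,1,2,3,5,6}→1  {1,2,3,5,6,9}→6  {2,3,5,6,8,9}→15  {3,5,6,7,8,9}→20  {4,5,6,7,8,9}→15
  7 left: {0,1,2,3,5,6,9}→7  {1,2,3,5,6,8,9}→21  {2,3,5,6,7,8,9}→35  {3,4,5,6,7,8,9}→35
  8 left: {0,1,2,3,5,6,8,9}→28  {1,2,3,5,6,7,8,9}→56  {2,3,4,5,6,7,8,9}→70
  placing 0:y first → 126 extensions
  placing 4:z first → 84 extensions
total linear extensions = 210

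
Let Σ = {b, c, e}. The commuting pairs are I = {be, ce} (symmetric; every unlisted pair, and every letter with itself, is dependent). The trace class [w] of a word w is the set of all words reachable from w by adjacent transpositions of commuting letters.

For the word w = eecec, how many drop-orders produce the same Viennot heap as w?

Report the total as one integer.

10

0(e) covers ∅
1(e) covers 0:e
2(c) covers ∅
3(e) covers 1:e
4(c) covers 2:c
floor of heap: 0:e, 2:c
completions by unplaced set U, small U first (add the entries for U minus each lowest piece of U):
  |U|=1: {3}:1  {4}:1
  |U|=2: {1,3}:1  {2,4}:1  {3,4}:2
  |U|=3: {0,1,3}:1  {1,3,4}:3  {2,3,4}:3
  start at 0(e): 6
  start at 2(c): 4
sum over floor = 10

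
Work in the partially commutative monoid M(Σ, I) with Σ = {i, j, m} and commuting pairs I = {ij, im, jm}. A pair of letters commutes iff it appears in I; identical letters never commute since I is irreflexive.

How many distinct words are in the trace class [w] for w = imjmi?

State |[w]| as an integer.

30

0(i) covers ∅
1(m) covers ∅
2(j) covers ∅
3(m) covers 1:m
4(i) covers 0:i
floor of heap: 0:i, 1:m, 2:j
completions by unplaced set U, small U first (add the entries for U minus each lowest piece of U):
  |U|=1: {2}:1  {3}:1  {4}:1
  |U|=2: {0,4}:1  {1,3}:1  {2,3}:2  {2,4}:2  {3,4}:2
  |U|=3: {0,2,4}:3  {0,3,4}:3  {1,2,3}:3  {1,3,4}:3  {2,3,4}:6
  start at 0(i): 12
  start at 1(m): 12
  start at 2(j): 6
sum over floor = 30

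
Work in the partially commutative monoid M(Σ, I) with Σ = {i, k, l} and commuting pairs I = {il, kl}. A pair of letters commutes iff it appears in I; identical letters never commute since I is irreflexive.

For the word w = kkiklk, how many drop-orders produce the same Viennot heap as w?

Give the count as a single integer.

piece 0:k — minimal
piece 1:k rests on {0:k}
piece 2:i rests on {1:k}
piece 3:k rests on {2:i}
piece 4:l — minimal
piece 5:k rests on {3:k}
minimal pieces: {0:k, 4:l}
ways to finish when only these pieces remain (= sum over removing one remaining piece with nothing left below it):
  1 left: {4}→1  {5}→1
  2 left: {3,5}→1  {4,5}→2
  3 left: {2,3,5}→1  {3,4,5}→3
  4 left: {1,2,3,5}→1  {2,3,4,5}→4
  placing 0:k first → 5 extensions
  placing 4:l first → 1 extensions
total linear extensions = 6

6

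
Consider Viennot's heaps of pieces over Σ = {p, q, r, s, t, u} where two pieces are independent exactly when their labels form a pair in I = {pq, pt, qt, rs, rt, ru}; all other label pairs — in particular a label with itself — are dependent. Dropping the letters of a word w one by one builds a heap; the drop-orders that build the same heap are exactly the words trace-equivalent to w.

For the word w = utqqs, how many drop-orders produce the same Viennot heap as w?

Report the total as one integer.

3

#0=u has no predecessor
#1=t depends on [0:u]
#2=q depends on [0:u]
#3=q depends on [2:q]
#4=s depends on [1:t, 3:q]
sources: [0:u]
N(rest) = Σ N(rest − s) over sources s of rest; N(one piece) = 1:
  size 1 → [4]=1
  size 2 → [1,4]=1  [3,4]=1
  size 3 → [1,3,4]=2  [2,3,4]=1
  first=0(u) contributes 3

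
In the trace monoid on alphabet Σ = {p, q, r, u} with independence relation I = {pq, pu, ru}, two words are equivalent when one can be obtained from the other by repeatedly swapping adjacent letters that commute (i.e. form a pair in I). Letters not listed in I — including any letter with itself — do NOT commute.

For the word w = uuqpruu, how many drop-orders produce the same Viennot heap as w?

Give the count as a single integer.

15

0(u) covers ∅
1(u) covers 0:u
2(q) covers 1:u
3(p) covers ∅
4(r) covers 2:q, 3:p
5(u) covers 2:q
6(u) covers 5:u
floor of heap: 0:u, 3:p
completions by unplaced set U, small U first (add the entries for U minus each lowest piece of U):
  |U|=1: {4}:1  {6}:1
  |U|=2: {3,4}:1  {4,6}:2  {5,6}:1
  |U|=3: {3,4,6}:3  {4,5,6}:3
  |U|=4: {2,4,5,6}:3  {3,4,5,6}:6
  |U|=5: {1,2,4,5,6}:3  {2,3,4,5,6}:9
  start at 0(u): 12
  start at 3(p): 3
sum over floor = 15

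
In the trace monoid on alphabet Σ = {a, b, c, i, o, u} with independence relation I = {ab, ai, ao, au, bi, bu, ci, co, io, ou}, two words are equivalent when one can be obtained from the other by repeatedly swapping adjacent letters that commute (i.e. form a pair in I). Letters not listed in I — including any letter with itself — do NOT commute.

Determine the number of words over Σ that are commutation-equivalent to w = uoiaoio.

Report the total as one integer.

drop 0:u onto floor
drop 1:o onto floor
drop 2:i onto {0:u}
drop 3:a onto floor
drop 4:o onto {1:o}
drop 5:i onto {2:i}
drop 6:o onto {4:o}
ground layer = {0:u, 1:o, 3:a}
drop-orders for the pieces not yet dropped (sum over which currently-grounded one goes next):
  1 to go: {3} 1  {5} 1  {6} 1
  2 to go: {2,5} 1  {3,5} 2  {3,6} 2  {4,6} 1  {5,6} 2
  3 to go: {0,2,5} 1  {1,4,6} 1  {2,3,5} 3  {2,5,6} 3  {3,4,6} 3  {3,5,6} 6  {4,5,6} 3
  4 to go: {0,2,3,5} 4  {0,2,5,6} 4  {1,3,4,6} 4  {1,4,5,6} 4  {2,3,5,6} 12  {2,4,5,6} 6  {3,4,5,6} 12
  5 to go: {0,2,3,5,6} 20  {0,2,4,5,6} 10  {1,2,4,5,6} 10  {1,3,4,5,6} 20  {2,3,4,5,6} 30
  if 0:u drops first: 60 orders
  if 1:o drops first: 60 orders
  if 3:a drops first: 20 orders
heap linearizations: 140

140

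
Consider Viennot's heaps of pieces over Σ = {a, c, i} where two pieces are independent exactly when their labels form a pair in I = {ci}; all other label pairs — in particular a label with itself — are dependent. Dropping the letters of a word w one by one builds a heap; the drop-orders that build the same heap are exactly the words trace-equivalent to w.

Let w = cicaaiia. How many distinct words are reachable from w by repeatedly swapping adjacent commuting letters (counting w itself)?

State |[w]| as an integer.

0(c) covers ∅
1(i) covers ∅
2(c) covers 0:c
3(a) covers 1:i, 2:c
4(a) covers 3:a
5(i) covers 4:a
6(i) covers 5:i
7(a) covers 6:i
floor of heap: 0:c, 1:i
completions by unplaced set U, small U first (add the entries for U minus each lowest piece of U):
  |U|=1: {7}:1
  |U|=2: {6,7}:1
  |U|=3: {5,6,7}:1
  |U|=4: {4,5,6,7}:1
  |U|=5: {3,4,5,6,7}:1
  |U|=6: {1,3,4,5,6,7}:1  {2,3,4,5,6,7}:1
  start at 0(c): 2
  start at 1(i): 1
sum over floor = 3

3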